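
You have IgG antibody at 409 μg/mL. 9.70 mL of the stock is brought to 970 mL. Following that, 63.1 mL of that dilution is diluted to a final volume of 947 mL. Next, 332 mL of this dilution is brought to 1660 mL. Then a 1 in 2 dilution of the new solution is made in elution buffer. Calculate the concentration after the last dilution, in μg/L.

27.3 μg/L

Overall dilution factor = 100 × 15.01 × 5 × 2 = 1.50 × 10⁴.
409 μg/mL / 1.50 × 10⁴ = 0.0273 μg/mL = 27.3 μg/L.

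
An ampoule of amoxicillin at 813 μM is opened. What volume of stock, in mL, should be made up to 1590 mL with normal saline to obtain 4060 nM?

4060 nM = 4.06 μM.
V₁ = C₂V₂/C₁ = 4.06 × 1590 / 813 = 7.94 mL.

7.94 mL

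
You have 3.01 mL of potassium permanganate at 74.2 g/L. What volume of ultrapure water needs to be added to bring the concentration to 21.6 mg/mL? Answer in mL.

21.6 mg/mL = 21.6 g/L.
V₂ = C₁V₁/C₂ = 74.2 × 3.01 / 21.6 = 10.3 mL.
Diluent to add = V₂ − V₁ = 10.3 − 3.01 = 7.33 mL.

7.33 mL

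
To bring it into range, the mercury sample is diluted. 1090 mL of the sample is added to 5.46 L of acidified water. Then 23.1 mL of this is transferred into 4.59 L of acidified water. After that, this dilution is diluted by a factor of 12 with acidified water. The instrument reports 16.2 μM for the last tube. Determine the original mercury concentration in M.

Overall dilution factor = 6.009 × 199.7 × 12 = 1.44 × 10⁴.
Original = 16.2 μM × 1.44 × 10⁴ = 2.33 × 10⁵ μM = 0.233 M.

0.233 M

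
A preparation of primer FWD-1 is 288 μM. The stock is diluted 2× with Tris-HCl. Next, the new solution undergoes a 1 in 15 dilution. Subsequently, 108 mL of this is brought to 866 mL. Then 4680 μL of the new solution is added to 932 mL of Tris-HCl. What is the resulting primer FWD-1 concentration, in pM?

Overall dilution factor = 2 × 15 × 8.019 × 200.1 = 4.81 × 10⁴.
288 μM / 4.81 × 10⁴ = 5.98 × 10⁻³ μM = 5980 pM.

5980 pM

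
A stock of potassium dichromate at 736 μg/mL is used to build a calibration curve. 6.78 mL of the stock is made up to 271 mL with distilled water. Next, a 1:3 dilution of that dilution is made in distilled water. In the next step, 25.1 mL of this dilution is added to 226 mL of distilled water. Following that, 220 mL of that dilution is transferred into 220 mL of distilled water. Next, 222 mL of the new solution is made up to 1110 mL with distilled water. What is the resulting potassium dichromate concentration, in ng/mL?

Overall dilution factor = 39.97 × 3 × 10.00 × 2 × 5 = 1.20 × 10⁴.
736 μg/mL / 1.20 × 10⁴ = 0.0614 μg/mL = 61.4 ng/mL.

61.4 ng/mL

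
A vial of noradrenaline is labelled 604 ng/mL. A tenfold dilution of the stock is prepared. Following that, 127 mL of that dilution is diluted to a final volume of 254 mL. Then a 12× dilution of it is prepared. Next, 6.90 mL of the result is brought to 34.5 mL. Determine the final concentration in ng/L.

503 ng/L

Overall dilution factor = 10 × 2 × 12 × 5 = 1200.
604 ng/mL / 1200 = 0.503 ng/mL = 503 ng/L.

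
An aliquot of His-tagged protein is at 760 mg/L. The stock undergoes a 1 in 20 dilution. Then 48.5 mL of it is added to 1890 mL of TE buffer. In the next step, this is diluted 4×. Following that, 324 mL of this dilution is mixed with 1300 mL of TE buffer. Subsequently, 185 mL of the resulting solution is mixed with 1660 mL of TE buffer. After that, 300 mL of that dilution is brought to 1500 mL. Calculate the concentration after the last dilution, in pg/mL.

Overall dilution factor = 20 × 39.97 × 4 × 5.012 × 9.973 × 5 = 7.99 × 10⁵.
760 mg/L / 7.99 × 10⁵ = 9.51 × 10⁻⁴ mg/L = 951 pg/mL.

951 pg/mL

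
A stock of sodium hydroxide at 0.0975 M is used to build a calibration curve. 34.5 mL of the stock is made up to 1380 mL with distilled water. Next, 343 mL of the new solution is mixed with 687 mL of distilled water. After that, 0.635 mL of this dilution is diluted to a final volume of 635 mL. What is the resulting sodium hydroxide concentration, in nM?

Overall dilution factor = 40 × 3.003 × 1000 = 1.20 × 10⁵.
0.0975 M / 1.20 × 10⁵ = 8.12 × 10⁻⁷ M = 812 nM.

812 nM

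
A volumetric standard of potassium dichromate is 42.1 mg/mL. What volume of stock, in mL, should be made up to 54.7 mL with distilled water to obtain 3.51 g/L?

3.51 g/L = 3.51 mg/mL.
V₁ = C₂V₂/C₁ = 3.51 × 54.7 / 42.1 = 4.56 mL.

4.56 mL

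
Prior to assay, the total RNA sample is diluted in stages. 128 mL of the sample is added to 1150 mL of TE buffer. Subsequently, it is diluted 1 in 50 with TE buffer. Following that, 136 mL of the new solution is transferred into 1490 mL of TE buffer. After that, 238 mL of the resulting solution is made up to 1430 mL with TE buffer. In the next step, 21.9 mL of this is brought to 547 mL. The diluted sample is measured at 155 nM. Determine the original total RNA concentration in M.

Overall dilution factor = 9.984 × 50 × 11.96 × 6.008 × 24.98 = 8.96 × 10⁵.
Original = 155 nM × 8.96 × 10⁵ = 1.39 × 10⁸ nM = 0.139 M.

0.139 M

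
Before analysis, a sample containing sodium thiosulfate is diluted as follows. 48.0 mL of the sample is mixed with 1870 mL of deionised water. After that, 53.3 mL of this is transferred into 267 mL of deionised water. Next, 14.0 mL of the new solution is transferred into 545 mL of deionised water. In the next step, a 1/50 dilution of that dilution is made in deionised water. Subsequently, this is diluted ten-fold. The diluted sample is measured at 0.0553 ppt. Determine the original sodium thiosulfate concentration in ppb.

265 ppb

Overall dilution factor = 39.96 × 6.009 × 39.93 × 50 × 10 = 4.79 × 10⁶.
Original = 0.0553 ppt × 4.79 × 10⁶ = 2.65 × 10⁵ ppt = 265 ppb.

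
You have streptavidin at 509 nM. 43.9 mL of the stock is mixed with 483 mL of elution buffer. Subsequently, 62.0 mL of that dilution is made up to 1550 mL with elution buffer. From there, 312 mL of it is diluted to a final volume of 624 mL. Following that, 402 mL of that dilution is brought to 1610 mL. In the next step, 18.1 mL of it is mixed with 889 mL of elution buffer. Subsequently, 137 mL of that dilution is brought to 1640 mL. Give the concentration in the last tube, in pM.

Overall dilution factor = 12.00 × 25 × 2 × 4.005 × 50.12 × 11.97 = 1.44 × 10⁶.
509 nM / 1.44 × 10⁶ = 3.53 × 10⁻⁴ nM = 0.353 pM.

0.353 pM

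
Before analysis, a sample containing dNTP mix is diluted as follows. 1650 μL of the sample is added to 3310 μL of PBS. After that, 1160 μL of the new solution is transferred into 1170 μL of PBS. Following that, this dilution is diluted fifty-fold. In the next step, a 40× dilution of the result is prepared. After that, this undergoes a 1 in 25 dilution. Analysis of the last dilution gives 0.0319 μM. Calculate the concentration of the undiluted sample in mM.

Overall dilution factor = 3.006 × 2.009 × 50 × 40 × 25 = 3.02 × 10⁵.
Original = 0.0319 μM × 3.02 × 10⁵ = 9631 μM = 9.63 mM.

9.63 mM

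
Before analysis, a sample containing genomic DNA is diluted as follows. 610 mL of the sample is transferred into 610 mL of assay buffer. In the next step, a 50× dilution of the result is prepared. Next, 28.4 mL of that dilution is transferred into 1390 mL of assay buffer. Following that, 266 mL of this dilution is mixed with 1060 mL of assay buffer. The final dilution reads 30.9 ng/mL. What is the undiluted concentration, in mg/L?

Overall dilution factor = 2 × 50 × 49.94 × 4.985 = 2.49 × 10⁴.
Original = 30.9 ng/mL × 2.49 × 10⁴ = 7.69 × 10⁵ ng/mL = 769 mg/L.

769 mg/L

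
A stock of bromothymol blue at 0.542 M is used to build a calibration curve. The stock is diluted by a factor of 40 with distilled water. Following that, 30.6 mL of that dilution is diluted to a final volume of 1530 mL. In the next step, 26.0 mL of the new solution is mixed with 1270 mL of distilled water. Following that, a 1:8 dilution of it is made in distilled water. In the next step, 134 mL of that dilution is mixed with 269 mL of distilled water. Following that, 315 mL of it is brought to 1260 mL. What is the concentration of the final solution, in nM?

56.5 nM

Overall dilution factor = 40 × 50 × 49.85 × 8 × 3.007 × 4 = 9.59 × 10⁶.
0.542 M / 9.59 × 10⁶ = 5.65 × 10⁻⁸ M = 56.5 nM.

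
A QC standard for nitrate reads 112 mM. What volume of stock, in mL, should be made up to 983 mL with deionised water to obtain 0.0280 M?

246 mL

0.0280 M = 28.0 mM.
V₁ = C₂V₂/C₁ = 28.0 × 983 / 112 = 246 mL.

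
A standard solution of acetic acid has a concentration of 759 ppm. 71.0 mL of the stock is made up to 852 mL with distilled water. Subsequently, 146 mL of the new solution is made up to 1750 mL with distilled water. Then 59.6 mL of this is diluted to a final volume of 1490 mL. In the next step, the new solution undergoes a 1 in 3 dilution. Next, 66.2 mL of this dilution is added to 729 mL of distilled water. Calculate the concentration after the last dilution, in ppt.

5860 ppt

Overall dilution factor = 12 × 11.99 × 25 × 3 × 12.01 = 1.30 × 10⁵.
759 ppm / 1.30 × 10⁵ = 5.86 × 10⁻³ ppm = 5860 ppt.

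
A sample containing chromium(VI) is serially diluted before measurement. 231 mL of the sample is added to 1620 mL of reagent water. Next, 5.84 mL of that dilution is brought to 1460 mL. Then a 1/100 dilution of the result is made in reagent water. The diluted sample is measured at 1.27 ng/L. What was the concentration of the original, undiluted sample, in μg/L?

Overall dilution factor = 8.013 × 250 × 100 = 2.00 × 10⁵.
Original = 1.27 ng/L × 2.00 × 10⁵ = 2.54 × 10⁵ ng/L = 254 μg/L.

254 μg/L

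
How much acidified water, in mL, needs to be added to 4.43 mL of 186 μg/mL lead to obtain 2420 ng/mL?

336 mL

2420 ng/mL = 2.42 μg/mL.
V₂ = C₁V₁/C₂ = 186 × 4.43 / 2.42 = 340 mL.
Diluent to add = V₂ − V₁ = 340 − 4.43 = 336 mL.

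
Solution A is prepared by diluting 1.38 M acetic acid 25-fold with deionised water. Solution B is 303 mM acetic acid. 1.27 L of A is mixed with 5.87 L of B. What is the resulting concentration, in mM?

C_A = 1.38 M / 25 = 0.0552 M.
C_B = 303 mM = 0.303 M.
C_mix = (C_A·V_A + C_B·V_B)/(V_A + V_B) = (0.0552×1.27 + 0.303×5.87) / 7.140 = 0.259 M = 259 mM.

259 mM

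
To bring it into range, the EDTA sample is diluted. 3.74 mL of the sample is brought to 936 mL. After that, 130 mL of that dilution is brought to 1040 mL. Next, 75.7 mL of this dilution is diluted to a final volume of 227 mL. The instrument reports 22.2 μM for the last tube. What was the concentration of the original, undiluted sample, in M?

Overall dilution factor = 250.3 × 8 × 2.999 = 6004.
Original = 22.2 μM × 6004 = 1.33 × 10⁵ μM = 0.133 M.

0.133 M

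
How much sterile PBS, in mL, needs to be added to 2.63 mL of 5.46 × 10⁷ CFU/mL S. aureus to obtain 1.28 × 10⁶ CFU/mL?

V₂ = C₁V₁/C₂ = 5.46 × 10⁷ × 2.63 / 1.28 × 10⁶ = 112 mL.
Diluent to add = V₂ − V₁ = 112 − 2.63 = 110 mL.

110 mL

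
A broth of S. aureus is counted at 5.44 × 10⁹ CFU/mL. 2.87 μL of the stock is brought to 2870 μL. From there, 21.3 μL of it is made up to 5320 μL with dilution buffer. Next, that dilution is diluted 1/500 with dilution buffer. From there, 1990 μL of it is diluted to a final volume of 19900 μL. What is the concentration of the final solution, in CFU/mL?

4.36 CFU/mL

Overall dilution factor = 1000 × 249.8 × 500 × 10 = 1.25 × 10⁹.
5.44 × 10⁹ CFU/mL / 1.25 × 10⁹ = 4.36 CFU/mL.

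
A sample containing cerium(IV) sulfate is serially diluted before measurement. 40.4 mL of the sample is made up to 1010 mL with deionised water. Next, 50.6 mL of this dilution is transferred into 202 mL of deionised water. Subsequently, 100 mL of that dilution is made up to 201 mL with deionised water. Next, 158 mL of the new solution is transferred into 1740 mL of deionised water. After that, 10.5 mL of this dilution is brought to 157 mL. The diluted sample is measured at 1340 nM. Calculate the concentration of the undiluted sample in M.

Overall dilution factor = 25 × 4.992 × 2.010 × 12.01 × 14.95 = 4.51 × 10⁴.
Original = 1340 nM × 4.51 × 10⁴ = 6.04 × 10⁷ nM = 0.0604 M.

0.0604 M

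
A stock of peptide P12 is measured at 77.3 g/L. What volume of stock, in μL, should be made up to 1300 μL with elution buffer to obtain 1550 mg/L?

1550 mg/L = 1.55 g/L.
V₁ = C₂V₂/C₁ = 1.55 × 1300 / 77.3 = 26.1 μL.

26.1 μL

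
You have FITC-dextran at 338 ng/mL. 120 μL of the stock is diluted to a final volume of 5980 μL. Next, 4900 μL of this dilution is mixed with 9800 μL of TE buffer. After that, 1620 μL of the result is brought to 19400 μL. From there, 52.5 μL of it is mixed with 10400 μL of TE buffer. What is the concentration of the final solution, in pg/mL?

0.948 pg/mL

Overall dilution factor = 49.83 × 3 × 11.98 × 199.1 = 3.56 × 10⁵.
338 ng/mL / 3.56 × 10⁵ = 9.48 × 10⁻⁴ ng/mL = 0.948 pg/mL.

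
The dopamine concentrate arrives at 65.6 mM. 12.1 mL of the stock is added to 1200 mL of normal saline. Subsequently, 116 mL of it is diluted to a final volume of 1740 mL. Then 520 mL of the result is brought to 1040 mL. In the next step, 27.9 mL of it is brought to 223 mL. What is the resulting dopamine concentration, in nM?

Overall dilution factor = 100.2 × 15 × 2 × 7.993 = 2.40 × 10⁴.
65.6 mM / 2.40 × 10⁴ = 2.73 × 10⁻³ mM = 2730 nM.

2730 nM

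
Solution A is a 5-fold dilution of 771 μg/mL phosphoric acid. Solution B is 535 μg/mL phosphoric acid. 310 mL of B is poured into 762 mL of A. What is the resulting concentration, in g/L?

0.264 g/L

C_A = 771 μg/mL / 5 = 154 μg/mL.
C_mix = (C_A·V_A + C_B·V_B)/(V_A + V_B) = (154×762 + 535×310) / 1072 = 264 μg/mL = 0.264 g/L.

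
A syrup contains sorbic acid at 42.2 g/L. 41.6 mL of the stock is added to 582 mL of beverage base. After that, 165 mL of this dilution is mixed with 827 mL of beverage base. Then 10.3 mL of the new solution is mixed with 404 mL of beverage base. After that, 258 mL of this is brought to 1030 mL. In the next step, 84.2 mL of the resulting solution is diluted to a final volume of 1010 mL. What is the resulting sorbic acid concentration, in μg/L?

243 μg/L

Overall dilution factor = 14.99 × 6.012 × 40.22 × 3.992 × 12.00 = 1.74 × 10⁵.
42.2 g/L / 1.74 × 10⁵ = 2.43 × 10⁻⁴ g/L = 243 μg/L.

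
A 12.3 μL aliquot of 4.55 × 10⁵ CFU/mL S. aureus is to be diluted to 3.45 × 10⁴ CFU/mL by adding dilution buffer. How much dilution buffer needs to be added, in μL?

V₂ = C₁V₁/C₂ = 4.55 × 10⁵ × 12.3 / 3.45 × 10⁴ = 162 μL.
Diluent to add = V₂ − V₁ = 162 − 12.3 = 150 μL.

150 μL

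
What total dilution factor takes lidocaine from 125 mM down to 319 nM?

Factor = C₀/C_target = 125 mM / 319 nM = 3.92 × 10⁵.

3.92 × 10⁵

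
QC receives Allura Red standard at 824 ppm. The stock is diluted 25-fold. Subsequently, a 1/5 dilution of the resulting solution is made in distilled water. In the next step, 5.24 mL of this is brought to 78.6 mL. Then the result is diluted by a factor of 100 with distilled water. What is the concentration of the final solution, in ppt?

Overall dilution factor = 25 × 5 × 15 × 100 = 1.87 × 10⁵.
824 ppm / 1.87 × 10⁵ = 4.39 × 10⁻³ ppm = 4390 ppt.

4390 ppt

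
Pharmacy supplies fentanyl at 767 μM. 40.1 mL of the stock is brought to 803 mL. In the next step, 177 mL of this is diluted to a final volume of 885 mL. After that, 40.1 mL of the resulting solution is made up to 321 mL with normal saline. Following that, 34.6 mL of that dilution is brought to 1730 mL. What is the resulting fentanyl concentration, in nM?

Overall dilution factor = 20.02 × 5 × 8.005 × 50 = 4.01 × 10⁴.
767 μM / 4.01 × 10⁴ = 0.0191 μM = 19.1 nM.

19.1 nM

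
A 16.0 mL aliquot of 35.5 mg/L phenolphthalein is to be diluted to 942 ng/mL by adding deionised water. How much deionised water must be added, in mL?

587 mL

942 ng/mL = 0.942 mg/L.
V₂ = C₁V₁/C₂ = 35.5 × 16.0 / 0.942 = 603 mL.
Diluent to add = V₂ − V₁ = 603 − 16.0 = 587 mL.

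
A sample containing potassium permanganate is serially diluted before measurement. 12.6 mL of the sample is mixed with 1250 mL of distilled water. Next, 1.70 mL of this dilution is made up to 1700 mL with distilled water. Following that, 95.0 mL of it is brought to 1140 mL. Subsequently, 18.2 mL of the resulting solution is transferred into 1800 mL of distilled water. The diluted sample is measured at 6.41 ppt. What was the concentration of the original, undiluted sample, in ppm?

Overall dilution factor = 100.2 × 1000 × 12 × 99.90 = 1.20 × 10⁸.
Original = 6.41 ppt × 1.20 × 10⁸ = 7.70 × 10⁸ ppt = 770 ppm.

770 ppm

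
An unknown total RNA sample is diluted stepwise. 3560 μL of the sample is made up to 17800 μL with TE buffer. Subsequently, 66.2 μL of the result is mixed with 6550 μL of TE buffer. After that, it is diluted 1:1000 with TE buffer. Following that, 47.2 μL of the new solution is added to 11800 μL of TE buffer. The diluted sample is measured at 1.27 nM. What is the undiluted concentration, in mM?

Overall dilution factor = 5 × 99.94 × 1000 × 251 = 1.25 × 10⁸.
Original = 1.27 nM × 1.25 × 10⁸ = 1.59 × 10⁸ nM = 159 mM.

159 mM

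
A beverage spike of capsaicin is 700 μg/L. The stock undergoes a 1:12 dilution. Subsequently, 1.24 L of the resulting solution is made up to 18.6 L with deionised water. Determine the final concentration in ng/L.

Overall dilution factor = 12 × 15 = 180.
700 μg/L / 180 = 3.89 μg/L = 3890 ng/L.

3890 ng/L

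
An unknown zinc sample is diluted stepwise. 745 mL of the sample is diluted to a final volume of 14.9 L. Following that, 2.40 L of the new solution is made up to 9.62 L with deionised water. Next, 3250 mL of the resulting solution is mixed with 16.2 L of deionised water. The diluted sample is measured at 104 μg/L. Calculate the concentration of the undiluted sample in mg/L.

49.9 mg/L

Overall dilution factor = 20 × 4.008 × 5.985 = 480.
Original = 104 μg/L × 480 = 4.99 × 10⁴ μg/L = 49.9 mg/L.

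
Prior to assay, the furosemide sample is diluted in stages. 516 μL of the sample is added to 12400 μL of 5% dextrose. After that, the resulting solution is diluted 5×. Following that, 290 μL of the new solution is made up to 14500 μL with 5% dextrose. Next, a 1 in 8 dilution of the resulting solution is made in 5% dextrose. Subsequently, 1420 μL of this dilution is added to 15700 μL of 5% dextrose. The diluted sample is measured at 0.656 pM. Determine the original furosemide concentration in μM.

Overall dilution factor = 25.03 × 5 × 50 × 8 × 12.06 = 6.04 × 10⁵.
Original = 0.656 pM × 6.04 × 10⁵ = 3.96 × 10⁵ pM = 0.396 μM.

0.396 μM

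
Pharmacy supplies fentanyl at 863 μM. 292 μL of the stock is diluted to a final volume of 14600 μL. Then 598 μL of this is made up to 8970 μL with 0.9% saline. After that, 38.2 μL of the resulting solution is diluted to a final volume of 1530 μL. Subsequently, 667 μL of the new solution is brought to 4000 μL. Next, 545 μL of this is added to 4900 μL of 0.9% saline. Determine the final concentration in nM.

Overall dilution factor = 50 × 15 × 40.05 × 5.997 × 9.991 = 1.80 × 10⁶.
863 μM / 1.80 × 10⁶ = 4.79 × 10⁻⁴ μM = 0.479 nM.

0.479 nM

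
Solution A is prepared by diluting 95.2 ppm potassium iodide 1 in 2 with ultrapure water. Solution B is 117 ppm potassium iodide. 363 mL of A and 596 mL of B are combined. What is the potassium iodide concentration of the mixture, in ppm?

90.7 ppm

C_A = 95.2 ppm / 2 = 47.6 ppm.
C_mix = (C_A·V_A + C_B·V_B)/(V_A + V_B) = (47.6×363 + 117×596) / 959.0 = 90.7 ppm.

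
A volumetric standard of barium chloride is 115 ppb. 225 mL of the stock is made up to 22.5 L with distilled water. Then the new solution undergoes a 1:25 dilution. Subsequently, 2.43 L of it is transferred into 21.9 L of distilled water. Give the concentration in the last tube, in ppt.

4.59 ppt

Overall dilution factor = 100 × 25 × 10.01 = 2.50 × 10⁴.
115 ppb / 2.50 × 10⁴ = 4.59 × 10⁻³ ppb = 4.59 ppt.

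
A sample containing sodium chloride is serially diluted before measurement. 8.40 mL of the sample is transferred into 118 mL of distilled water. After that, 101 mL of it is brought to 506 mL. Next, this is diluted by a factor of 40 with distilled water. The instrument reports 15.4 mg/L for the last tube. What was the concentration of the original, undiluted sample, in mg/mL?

Overall dilution factor = 15.05 × 5.010 × 40 = 3015.
Original = 15.4 mg/L × 3015 = 4.64 × 10⁴ mg/L = 46.4 mg/mL.

46.4 mg/mL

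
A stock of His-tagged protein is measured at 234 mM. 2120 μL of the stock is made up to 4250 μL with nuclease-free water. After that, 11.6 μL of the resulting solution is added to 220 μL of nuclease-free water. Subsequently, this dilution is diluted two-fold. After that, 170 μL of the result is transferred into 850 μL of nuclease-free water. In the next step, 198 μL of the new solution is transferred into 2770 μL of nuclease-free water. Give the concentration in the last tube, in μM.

32.5 μM

Overall dilution factor = 2.005 × 19.97 × 2 × 6 × 14.99 = 7200.
234 mM / 7200 = 0.0325 mM = 32.5 μM.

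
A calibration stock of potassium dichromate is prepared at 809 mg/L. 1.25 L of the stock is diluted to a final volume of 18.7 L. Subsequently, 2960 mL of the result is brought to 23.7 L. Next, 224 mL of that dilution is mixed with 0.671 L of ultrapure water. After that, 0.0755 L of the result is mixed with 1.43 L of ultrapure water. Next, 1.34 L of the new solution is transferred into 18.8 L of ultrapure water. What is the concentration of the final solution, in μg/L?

Overall dilution factor = 14.96 × 8.007 × 3.996 × 19.94 × 15.03 = 1.43 × 10⁵.
809 mg/L / 1.43 × 10⁵ = 5.64 × 10⁻³ mg/L = 5.64 μg/L.

5.64 μg/L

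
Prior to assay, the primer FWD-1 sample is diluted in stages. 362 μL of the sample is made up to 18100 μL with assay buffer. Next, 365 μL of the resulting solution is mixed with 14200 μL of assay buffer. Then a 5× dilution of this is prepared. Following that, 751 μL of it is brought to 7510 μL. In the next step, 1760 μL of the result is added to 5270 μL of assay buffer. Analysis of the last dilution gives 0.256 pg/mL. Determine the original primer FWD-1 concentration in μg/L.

102 μg/L

Overall dilution factor = 50 × 39.90 × 5 × 10 × 3.994 = 3.98 × 10⁵.
Original = 0.256 pg/mL × 3.98 × 10⁵ = 1.02 × 10⁵ pg/mL = 102 μg/L.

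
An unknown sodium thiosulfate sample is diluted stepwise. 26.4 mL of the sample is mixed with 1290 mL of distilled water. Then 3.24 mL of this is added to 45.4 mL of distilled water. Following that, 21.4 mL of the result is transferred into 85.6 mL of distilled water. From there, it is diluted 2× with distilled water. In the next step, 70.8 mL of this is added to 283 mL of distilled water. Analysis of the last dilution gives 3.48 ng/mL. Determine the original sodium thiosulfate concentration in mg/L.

Overall dilution factor = 49.86 × 15.01 × 5 × 2 × 4.997 = 3.74 × 10⁴.
Original = 3.48 ng/mL × 3.74 × 10⁴ = 1.30 × 10⁵ ng/mL = 130 mg/L.

130 mg/L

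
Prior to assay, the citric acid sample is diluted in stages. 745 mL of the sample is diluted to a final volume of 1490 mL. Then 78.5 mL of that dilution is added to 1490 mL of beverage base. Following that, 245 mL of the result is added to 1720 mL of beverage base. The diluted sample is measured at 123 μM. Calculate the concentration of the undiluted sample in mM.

39.4 mM

Overall dilution factor = 2 × 19.98 × 8.020 = 321.
Original = 123 μM × 321 = 3.94 × 10⁴ μM = 39.4 mM.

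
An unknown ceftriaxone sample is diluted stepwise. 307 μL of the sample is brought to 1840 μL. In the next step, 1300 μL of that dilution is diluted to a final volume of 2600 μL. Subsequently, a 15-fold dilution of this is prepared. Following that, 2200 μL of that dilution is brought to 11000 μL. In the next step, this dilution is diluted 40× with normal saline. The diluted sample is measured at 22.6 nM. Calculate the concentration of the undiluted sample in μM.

813 μM

Overall dilution factor = 5.993 × 2 × 15 × 5 × 40 = 3.60 × 10⁴.
Original = 22.6 nM × 3.60 × 10⁴ = 8.13 × 10⁵ nM = 813 μM.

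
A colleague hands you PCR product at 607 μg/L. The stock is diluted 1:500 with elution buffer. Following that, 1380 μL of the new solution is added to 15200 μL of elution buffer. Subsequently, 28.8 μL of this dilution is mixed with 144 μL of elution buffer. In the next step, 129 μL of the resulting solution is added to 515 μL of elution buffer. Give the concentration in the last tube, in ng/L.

Overall dilution factor = 500 × 12.01 × 6 × 4.992 = 1.80 × 10⁵.
607 μg/L / 1.80 × 10⁵ = 3.37 × 10⁻³ μg/L = 3.37 ng/L.

3.37 ng/L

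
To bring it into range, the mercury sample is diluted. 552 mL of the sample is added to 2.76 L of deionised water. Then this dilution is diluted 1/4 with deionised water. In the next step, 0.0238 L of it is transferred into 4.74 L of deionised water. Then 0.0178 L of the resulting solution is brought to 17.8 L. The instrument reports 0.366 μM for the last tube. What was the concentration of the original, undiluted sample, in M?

Overall dilution factor = 6 × 4 × 200.2 × 1000 = 4.80 × 10⁶.
Original = 0.366 μM × 4.80 × 10⁶ = 1.76 × 10⁶ μM = 1.76 M.

1.76 M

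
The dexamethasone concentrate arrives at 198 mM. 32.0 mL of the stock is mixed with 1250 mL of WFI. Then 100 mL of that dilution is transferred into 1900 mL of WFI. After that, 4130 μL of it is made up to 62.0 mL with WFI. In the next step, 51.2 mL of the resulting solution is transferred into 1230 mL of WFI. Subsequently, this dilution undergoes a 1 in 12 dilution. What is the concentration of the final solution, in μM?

Overall dilution factor = 40.06 × 20 × 15.01 × 25.02 × 12 = 3.61 × 10⁶.
198 mM / 3.61 × 10⁶ = 5.48 × 10⁻⁵ mM = 0.0548 μM.

0.0548 μM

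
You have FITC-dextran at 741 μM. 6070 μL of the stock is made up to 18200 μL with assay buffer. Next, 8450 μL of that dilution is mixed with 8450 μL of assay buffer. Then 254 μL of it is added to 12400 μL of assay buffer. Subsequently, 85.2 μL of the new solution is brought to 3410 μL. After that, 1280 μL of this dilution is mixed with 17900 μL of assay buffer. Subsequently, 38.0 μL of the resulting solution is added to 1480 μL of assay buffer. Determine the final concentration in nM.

Overall dilution factor = 2.998 × 2 × 49.82 × 40.02 × 14.98 × 39.95 = 7.16 × 10⁶.
741 μM / 7.16 × 10⁶ = 1.04 × 10⁻⁴ μM = 0.104 nM.

0.104 nM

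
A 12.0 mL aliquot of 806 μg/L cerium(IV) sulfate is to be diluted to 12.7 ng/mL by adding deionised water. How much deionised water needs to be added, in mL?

12.7 ng/mL = 12.7 μg/L.
V₂ = C₁V₁/C₂ = 806 × 12.0 / 12.7 = 762 mL.
Diluent to add = V₂ − V₁ = 762 − 12.0 = 750 mL.

750 mL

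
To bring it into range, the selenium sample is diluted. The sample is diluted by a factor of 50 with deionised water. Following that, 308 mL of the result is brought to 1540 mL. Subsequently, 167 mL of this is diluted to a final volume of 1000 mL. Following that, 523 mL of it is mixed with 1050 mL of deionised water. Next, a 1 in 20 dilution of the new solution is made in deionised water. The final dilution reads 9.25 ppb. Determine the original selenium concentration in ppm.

833 ppm

Overall dilution factor = 50 × 5 × 5.988 × 3.008 × 20 = 9.00 × 10⁴.
Original = 9.25 ppb × 9.00 × 10⁴ = 8.33 × 10⁵ ppb = 833 ppm.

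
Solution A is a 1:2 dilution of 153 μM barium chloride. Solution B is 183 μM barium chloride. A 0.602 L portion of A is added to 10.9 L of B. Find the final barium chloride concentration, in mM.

C_A = 153 μM / 2 = 76.5 μM.
C_mix = (C_A·V_A + C_B·V_B)/(V_A + V_B) = (76.5×0.602 + 183×10.9) / 11.50 = 177 μM = 0.177 mM.

0.177 mM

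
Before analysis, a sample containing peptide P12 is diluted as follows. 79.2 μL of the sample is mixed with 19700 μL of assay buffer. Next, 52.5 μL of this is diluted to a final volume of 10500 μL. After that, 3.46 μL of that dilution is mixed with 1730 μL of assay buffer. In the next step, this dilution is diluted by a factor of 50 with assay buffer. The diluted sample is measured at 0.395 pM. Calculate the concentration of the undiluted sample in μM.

Overall dilution factor = 249.7 × 200 × 501 × 50 = 1.25 × 10⁹.
Original = 0.395 pM × 1.25 × 10⁹ = 4.94 × 10⁸ pM = 494 μM.

494 μM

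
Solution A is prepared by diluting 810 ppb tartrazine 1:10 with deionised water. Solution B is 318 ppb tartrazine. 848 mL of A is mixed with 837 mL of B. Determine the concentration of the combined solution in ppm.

C_A = 810 ppb / 10 = 81.0 ppb.
C_mix = (C_A·V_A + C_B·V_B)/(V_A + V_B) = (81.0×848 + 318×837) / 1685 = 199 ppb = 0.199 ppm.

0.199 ppm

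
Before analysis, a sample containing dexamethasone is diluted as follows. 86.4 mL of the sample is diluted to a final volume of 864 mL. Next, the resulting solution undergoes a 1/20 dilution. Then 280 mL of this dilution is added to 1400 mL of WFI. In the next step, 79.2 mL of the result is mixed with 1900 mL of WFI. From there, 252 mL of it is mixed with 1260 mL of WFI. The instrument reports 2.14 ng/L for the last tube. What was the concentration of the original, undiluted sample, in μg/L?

Overall dilution factor = 10 × 20 × 6 × 24.99 × 6 = 1.80 × 10⁵.
Original = 2.14 ng/L × 1.80 × 10⁵ = 3.85 × 10⁵ ng/L = 385 μg/L.

385 μg/L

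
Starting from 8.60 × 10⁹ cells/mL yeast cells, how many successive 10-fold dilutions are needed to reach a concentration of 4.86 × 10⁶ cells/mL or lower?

4

Need 10ⁿ ≥ 1770, so n ≥ log(1770)/log(10) = 3.25.
Minimum whole steps: n = 4.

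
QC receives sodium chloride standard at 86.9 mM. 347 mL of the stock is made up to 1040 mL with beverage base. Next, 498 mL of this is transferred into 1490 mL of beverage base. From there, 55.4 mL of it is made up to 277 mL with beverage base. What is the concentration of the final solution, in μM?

Overall dilution factor = 2.997 × 3.992 × 5 = 59.8.
86.9 mM / 59.8 = 1.45 mM = 1450 μM.

1450 μM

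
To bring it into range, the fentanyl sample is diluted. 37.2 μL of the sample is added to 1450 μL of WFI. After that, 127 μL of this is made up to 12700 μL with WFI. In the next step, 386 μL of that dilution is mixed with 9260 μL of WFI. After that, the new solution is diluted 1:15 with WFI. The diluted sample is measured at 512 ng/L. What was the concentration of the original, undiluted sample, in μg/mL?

767 μg/mL

Overall dilution factor = 39.98 × 100 × 24.99 × 15 = 1.50 × 10⁶.
Original = 512 ng/L × 1.50 × 10⁶ = 7.67 × 10⁸ ng/L = 767 μg/mL.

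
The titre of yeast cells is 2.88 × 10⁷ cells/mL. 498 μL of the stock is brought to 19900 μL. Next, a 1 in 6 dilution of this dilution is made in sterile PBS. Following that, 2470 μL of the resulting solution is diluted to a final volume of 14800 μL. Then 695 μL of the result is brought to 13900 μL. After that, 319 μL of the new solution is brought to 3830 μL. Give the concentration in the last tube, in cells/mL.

83.5 cells/mL

Overall dilution factor = 39.96 × 6 × 5.992 × 20 × 12.01 = 3.45 × 10⁵.
2.88 × 10⁷ cells/mL / 3.45 × 10⁵ = 83.5 cells/mL.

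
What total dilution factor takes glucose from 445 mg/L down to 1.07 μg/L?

Factor = C₀/C_target = 445 mg/L / 1.07 μg/L = 4.16 × 10⁵.

4.16 × 10⁵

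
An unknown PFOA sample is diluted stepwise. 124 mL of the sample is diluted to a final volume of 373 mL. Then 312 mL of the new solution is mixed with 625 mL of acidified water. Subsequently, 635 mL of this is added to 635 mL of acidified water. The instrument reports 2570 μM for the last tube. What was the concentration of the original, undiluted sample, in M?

0.0464 M

Overall dilution factor = 3.008 × 3.003 × 2 = 18.1.
Original = 2570 μM × 18.1 = 4.64 × 10⁴ μM = 0.0464 M.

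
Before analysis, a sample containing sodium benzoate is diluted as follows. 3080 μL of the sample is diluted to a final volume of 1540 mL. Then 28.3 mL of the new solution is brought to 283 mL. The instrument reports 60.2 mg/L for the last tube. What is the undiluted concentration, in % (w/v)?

30.1 % (w/v)

Overall dilution factor = 500 × 10 = 5000.
Original = 60.2 mg/L × 5000 = 3.01 × 10⁵ mg/L = 30.1 % (w/v).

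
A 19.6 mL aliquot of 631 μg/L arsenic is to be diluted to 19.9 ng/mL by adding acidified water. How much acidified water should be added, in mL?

19.9 ng/mL = 19.9 μg/L.
V₂ = C₁V₁/C₂ = 631 × 19.6 / 19.9 = 621 mL.
Diluent to add = V₂ − V₁ = 621 − 19.6 = 602 mL.

602 mL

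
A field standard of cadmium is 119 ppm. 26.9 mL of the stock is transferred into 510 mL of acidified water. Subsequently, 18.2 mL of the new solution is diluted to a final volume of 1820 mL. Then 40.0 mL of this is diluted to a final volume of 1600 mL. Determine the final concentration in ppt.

1490 ppt

Overall dilution factor = 19.96 × 100 × 40 = 7.98 × 10⁴.
119 ppm / 7.98 × 10⁴ = 1.49 × 10⁻³ ppm = 1490 ppt.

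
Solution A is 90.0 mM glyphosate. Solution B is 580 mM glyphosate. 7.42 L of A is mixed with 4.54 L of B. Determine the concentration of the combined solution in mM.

C_mix = (C_A·V_A + C_B·V_B)/(V_A + V_B) = (90.0×7.42 + 580×4.54) / 11.96 = 276 mM.

276 mM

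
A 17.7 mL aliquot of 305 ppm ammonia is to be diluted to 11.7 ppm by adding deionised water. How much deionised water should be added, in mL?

V₂ = C₁V₁/C₂ = 305 × 17.7 / 11.7 = 461 mL.
Diluent to add = V₂ − V₁ = 461 − 17.7 = 444 mL.

444 mL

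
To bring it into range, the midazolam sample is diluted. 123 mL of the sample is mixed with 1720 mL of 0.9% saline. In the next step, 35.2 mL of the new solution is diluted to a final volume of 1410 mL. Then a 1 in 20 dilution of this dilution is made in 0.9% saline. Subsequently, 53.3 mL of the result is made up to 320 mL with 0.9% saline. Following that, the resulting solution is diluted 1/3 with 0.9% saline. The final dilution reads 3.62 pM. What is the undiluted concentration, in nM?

Overall dilution factor = 14.98 × 40.06 × 20 × 6.004 × 3 = 2.16 × 10⁵.
Original = 3.62 pM × 2.16 × 10⁵ = 7.83 × 10⁵ pM = 783 nM.

783 nM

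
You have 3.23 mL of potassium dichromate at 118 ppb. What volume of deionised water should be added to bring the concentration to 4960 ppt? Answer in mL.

73.6 mL

4960 ppt = 4.96 ppb.
V₂ = C₁V₁/C₂ = 118 × 3.23 / 4.96 = 76.8 mL.
Diluent to add = V₂ − V₁ = 76.8 − 3.23 = 73.6 mL.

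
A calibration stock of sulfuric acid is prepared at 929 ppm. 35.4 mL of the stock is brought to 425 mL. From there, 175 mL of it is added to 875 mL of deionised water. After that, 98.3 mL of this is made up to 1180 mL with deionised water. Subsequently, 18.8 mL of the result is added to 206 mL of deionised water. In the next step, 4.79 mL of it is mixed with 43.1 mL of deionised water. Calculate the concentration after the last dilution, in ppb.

Overall dilution factor = 12.01 × 6 × 12.00 × 11.96 × 9.998 = 1.03 × 10⁵.
929 ppm / 1.03 × 10⁵ = 8.99 × 10⁻³ ppm = 8.99 ppb.

8.99 ppb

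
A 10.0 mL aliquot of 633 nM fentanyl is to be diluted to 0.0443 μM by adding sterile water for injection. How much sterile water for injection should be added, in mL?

0.0443 μM = 44.3 nM.
V₂ = C₁V₁/C₂ = 633 × 10.0 / 44.3 = 143 mL.
Diluent to add = V₂ − V₁ = 143 − 10.0 = 133 mL.

133 mL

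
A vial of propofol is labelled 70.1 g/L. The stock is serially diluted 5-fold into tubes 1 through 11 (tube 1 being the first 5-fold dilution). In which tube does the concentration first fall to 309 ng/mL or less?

Tube n has concentration 70.1 g/L / 5ⁿ.
Need 5ⁿ ≥ 70.1 g/L / 309 ng/mL = 2.27 × 10⁵, so n ≥ 7.66.
First such tube: n = 8.

tube 8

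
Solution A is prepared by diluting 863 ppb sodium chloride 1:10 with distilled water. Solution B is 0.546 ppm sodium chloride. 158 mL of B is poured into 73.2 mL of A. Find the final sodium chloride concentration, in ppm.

0.400 ppm

C_A = 863 ppb / 10 = 86.3 ppb.
C_B = 0.546 ppm = 546 ppb.
C_mix = (C_A·V_A + C_B·V_B)/(V_A + V_B) = (86.3×73.2 + 546×158) / 231.2 = 400 ppb = 0.400 ppm.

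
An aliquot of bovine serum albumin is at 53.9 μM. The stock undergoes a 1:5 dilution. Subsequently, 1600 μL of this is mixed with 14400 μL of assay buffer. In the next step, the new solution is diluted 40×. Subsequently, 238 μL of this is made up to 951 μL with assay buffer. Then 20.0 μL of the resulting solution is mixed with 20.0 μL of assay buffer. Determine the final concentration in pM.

3370 pM

Overall dilution factor = 5 × 10 × 40 × 3.996 × 2 = 1.60 × 10⁴.
53.9 μM / 1.60 × 10⁴ = 3.37 × 10⁻³ μM = 3370 pM.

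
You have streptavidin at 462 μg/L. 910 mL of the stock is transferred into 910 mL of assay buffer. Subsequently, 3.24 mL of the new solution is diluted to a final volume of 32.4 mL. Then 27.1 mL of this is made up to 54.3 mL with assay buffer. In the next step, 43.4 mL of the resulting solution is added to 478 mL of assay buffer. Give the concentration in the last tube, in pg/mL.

Overall dilution factor = 2 × 10 × 2.004 × 12.01 = 481.
462 μg/L / 481 = 0.960 μg/L = 960 pg/mL.

960 pg/mL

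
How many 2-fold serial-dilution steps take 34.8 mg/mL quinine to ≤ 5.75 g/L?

Need 2ⁿ ≥ 6.05, so n ≥ log(6.05)/log(2) = 2.60.
Minimum whole steps: n = 3.

3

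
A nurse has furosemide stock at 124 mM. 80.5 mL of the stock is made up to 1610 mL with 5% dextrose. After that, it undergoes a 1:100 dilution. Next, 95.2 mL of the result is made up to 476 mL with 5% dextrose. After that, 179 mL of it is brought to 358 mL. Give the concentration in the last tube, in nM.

Overall dilution factor = 20 × 100 × 5 × 2 = 2.00 × 10⁴.
124 mM / 2.00 × 10⁴ = 6.20 × 10⁻³ mM = 6200 nM.

6200 nM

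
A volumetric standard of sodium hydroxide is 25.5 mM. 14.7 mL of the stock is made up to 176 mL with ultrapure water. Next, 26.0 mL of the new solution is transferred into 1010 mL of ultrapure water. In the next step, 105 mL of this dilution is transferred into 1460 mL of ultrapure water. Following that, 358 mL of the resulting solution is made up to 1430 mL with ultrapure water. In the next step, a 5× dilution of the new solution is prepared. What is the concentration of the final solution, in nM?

180 nM

Overall dilution factor = 11.97 × 39.85 × 14.90 × 3.994 × 5 = 1.42 × 10⁵.
25.5 mM / 1.42 × 10⁵ = 1.80 × 10⁻⁴ mM = 180 nM.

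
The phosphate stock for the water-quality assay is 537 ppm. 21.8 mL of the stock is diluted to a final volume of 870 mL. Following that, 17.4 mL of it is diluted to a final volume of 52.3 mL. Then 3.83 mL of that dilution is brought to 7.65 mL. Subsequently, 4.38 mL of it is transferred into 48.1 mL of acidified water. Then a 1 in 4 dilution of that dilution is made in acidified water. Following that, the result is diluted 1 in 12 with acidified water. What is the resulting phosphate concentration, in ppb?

3.90 ppb

Overall dilution factor = 39.91 × 3.006 × 1.997 × 11.98 × 4 × 12 = 1.38 × 10⁵.
537 ppm / 1.38 × 10⁵ = 3.90 × 10⁻³ ppm = 3.90 ppb.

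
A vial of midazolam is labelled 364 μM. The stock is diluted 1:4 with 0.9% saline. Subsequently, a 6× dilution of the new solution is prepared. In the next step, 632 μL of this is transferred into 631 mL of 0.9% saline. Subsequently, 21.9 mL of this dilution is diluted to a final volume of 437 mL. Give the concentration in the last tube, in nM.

Overall dilution factor = 4 × 6 × 999.4 × 19.95 = 4.79 × 10⁵.
364 μM / 4.79 × 10⁵ = 7.61 × 10⁻⁴ μM = 0.761 nM.

0.761 nM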